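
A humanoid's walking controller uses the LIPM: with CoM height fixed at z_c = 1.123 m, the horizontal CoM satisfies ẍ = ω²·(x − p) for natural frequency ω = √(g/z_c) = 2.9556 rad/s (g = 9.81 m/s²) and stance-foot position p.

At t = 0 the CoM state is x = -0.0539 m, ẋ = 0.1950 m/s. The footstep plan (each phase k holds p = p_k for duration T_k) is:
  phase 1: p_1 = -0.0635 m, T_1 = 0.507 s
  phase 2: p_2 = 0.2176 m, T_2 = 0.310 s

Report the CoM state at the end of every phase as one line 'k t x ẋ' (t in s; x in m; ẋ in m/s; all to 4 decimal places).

phase 1: p=-0.0635, T=0.507, ωT=1.498489, cosh=2.349195, sinh=2.125728; start (x,ẋ)=(-0.053900, 0.195000) → end (x,ẋ)=(0.099300, 0.518408)
phase 2: p=0.2176, T=0.310, ωT=0.916236, cosh=1.449943, sinh=1.049921; start (x,ẋ)=(0.099300, 0.518408) → end (x,ẋ)=(0.230227, 0.384560)

1 0.5070 0.0993 0.5184
2 0.8170 0.2302 0.3846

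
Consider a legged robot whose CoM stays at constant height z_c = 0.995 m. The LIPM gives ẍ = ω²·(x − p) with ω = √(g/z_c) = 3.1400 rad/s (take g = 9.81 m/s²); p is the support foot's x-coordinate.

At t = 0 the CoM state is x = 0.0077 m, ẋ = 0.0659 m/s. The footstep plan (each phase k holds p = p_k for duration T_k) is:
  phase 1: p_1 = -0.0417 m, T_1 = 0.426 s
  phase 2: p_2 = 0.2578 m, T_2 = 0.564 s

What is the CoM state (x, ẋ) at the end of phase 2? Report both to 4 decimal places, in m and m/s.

x = 0.1409, ẋ = -0.2110

phase 1: p=-0.0417, T=0.426, ωT=1.337640, cosh=2.036253, sinh=1.773788; start (x,ẋ)=(0.007700, 0.065900) → end (x,ẋ)=(0.096118, 0.409332)
phase 2: p=0.2578, T=0.564, ωT=1.770960, cosh=3.023331, sinh=2.853161; start (x,ẋ)=(0.096118, 0.409332) → end (x,ẋ)=(0.140921, -0.210952)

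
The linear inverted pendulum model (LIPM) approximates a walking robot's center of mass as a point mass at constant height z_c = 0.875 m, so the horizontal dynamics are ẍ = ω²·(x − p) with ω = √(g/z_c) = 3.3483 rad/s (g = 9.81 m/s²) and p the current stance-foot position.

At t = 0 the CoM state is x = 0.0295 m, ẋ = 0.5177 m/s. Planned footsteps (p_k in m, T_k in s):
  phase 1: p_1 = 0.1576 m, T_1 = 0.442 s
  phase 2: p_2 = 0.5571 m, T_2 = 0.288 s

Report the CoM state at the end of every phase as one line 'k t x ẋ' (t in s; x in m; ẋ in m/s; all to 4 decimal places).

1 0.4420 0.1837 0.3027
2 0.7300 0.0975 -0.9468

phase 1: p=0.1576, T=0.442, ωT=1.479949, cosh=2.310185, sinh=2.082535; start (x,ẋ)=(0.029500, 0.517700) → end (x,ẋ)=(0.183658, 0.302747)
phase 2: p=0.5571, T=0.288, ωT=0.964310, cosh=1.502112, sinh=1.120866; start (x,ẋ)=(0.183658, 0.302747) → end (x,ẋ)=(0.097495, -0.946765)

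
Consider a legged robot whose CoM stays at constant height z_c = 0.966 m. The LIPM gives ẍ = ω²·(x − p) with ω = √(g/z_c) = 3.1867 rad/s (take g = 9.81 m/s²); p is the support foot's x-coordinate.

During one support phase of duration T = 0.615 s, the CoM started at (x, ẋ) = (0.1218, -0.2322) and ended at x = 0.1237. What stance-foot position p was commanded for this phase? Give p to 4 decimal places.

ωT = 3.1867·0.615 = 1.959820; cosh(ωT) = 3.619468, sinh(ωT) = 3.478585
x(T) = p + (x₀−p)·cosh(ωT) + (ẋ₀/ω)·sinh(ωT) ⇒ p·(1 − cosh) = x(T) − x₀·cosh − (ẋ₀/ω)·sinh
numerator   = 0.1237 − (0.1218)·3.619468 − (-0.2322/3.1867)·3.478585 = -0.063683
denominator = 1 − 3.619468 = -2.619468
p = -0.063683 / -2.619468 = 0.0243

p = 0.0243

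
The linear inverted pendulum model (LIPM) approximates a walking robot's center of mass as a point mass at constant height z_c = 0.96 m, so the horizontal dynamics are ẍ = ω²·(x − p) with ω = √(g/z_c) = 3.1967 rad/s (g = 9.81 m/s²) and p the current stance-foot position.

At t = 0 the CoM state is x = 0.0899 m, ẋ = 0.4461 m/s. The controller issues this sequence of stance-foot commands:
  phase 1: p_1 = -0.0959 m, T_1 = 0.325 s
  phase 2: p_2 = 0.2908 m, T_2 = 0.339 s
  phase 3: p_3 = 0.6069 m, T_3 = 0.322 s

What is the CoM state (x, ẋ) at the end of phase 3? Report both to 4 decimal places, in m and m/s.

x = 2.2896, ẋ = 5.8832

phase 1: p=-0.0959, T=0.325, ωT=1.038928, cosh=1.590009, sinh=1.236175; start (x,ẋ)=(0.089900, 0.446100) → end (x,ẋ)=(0.372032, 1.443525)
phase 2: p=0.2908, T=0.339, ωT=1.083681, cosh=1.646944, sinh=1.308596; start (x,ẋ)=(0.372032, 1.443525) → end (x,ẋ)=(1.015504, 2.717215)
phase 3: p=0.6069, T=0.322, ωT=1.029337, cosh=1.578227, sinh=1.220983; start (x,ẋ)=(1.015504, 2.717215) → end (x,ẋ)=(2.289613, 5.883211)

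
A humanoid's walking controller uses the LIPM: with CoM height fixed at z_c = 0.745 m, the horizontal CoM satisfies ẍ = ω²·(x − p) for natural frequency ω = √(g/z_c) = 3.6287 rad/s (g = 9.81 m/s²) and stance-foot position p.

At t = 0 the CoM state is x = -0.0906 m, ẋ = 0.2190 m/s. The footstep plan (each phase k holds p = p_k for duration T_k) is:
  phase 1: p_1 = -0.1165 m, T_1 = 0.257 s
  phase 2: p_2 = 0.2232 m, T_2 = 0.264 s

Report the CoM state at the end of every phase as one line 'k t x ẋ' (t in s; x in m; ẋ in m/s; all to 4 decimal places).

1 0.2570 -0.0137 0.4223
2 0.5210 -0.0016 -0.3241

phase 1: p=-0.1165, T=0.257, ωT=0.932576, cosh=1.467292, sinh=1.073754; start (x,ẋ)=(-0.090600, 0.219000) → end (x,ẋ)=(-0.013694, 0.422252)
phase 2: p=0.2232, T=0.264, ωT=0.957977, cosh=1.495043, sinh=1.111375; start (x,ẋ)=(-0.013694, 0.422252) → end (x,ẋ)=(-0.001642, -0.324071)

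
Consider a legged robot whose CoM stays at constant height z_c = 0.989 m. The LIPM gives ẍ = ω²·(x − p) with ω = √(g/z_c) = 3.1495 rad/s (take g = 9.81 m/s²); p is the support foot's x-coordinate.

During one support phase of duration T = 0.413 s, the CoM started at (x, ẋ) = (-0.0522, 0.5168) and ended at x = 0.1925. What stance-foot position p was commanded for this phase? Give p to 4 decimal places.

p = -0.0170

ωT = 3.1495·0.413 = 1.300744; cosh(ωT) = 1.972178, sinh(ωT) = 1.699848
x(T) = p + (x₀−p)·cosh(ωT) + (ẋ₀/ω)·sinh(ωT) ⇒ p·(1 − cosh) = x(T) − x₀·cosh − (ẋ₀/ω)·sinh
numerator   = 0.1925 − (-0.0522)·1.972178 − (0.5168/3.1495)·1.699848 = 0.016520
denominator = 1 − 1.972178 = -0.972178
p = 0.016520 / -0.972178 = -0.0170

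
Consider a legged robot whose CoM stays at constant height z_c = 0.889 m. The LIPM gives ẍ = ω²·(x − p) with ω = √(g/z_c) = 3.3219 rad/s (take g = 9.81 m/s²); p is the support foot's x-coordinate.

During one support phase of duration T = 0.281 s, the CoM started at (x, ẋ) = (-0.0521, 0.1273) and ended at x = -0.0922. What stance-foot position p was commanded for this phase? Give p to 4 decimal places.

ωT = 3.3219·0.281 = 0.933454; cosh(ωT) = 1.468236, sinh(ωT) = 1.075042
x(T) = p + (x₀−p)·cosh(ωT) + (ẋ₀/ω)·sinh(ωT) ⇒ p·(1 − cosh) = x(T) − x₀·cosh − (ẋ₀/ω)·sinh
numerator   = -0.0922 − (-0.0521)·1.468236 − (0.1273/3.3219)·1.075042 = -0.056902
denominator = 1 − 1.468236 = -0.468236
p = -0.056902 / -0.468236 = 0.1215

p = 0.1215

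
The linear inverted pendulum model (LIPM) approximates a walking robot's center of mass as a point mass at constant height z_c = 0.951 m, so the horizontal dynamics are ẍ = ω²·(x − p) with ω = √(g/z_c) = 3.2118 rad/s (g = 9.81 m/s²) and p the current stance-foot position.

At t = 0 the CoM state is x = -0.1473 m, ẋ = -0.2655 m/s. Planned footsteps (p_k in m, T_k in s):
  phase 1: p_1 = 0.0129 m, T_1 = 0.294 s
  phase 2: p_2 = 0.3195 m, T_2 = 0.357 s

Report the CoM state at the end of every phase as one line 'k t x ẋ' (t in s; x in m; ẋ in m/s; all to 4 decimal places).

1 0.2940 -0.3144 -0.9543
2 0.6510 -1.1991 -4.5339

phase 1: p=0.0129, T=0.294, ωT=0.944269, cosh=1.479949, sinh=1.090985; start (x,ẋ)=(-0.147300, -0.265500) → end (x,ẋ)=(-0.314373, -0.954271)
phase 2: p=0.3195, T=0.357, ωT=1.146613, cosh=1.732612, sinh=1.414901; start (x,ẋ)=(-0.314373, -0.954271) → end (x,ẋ)=(-1.199143, -4.533941)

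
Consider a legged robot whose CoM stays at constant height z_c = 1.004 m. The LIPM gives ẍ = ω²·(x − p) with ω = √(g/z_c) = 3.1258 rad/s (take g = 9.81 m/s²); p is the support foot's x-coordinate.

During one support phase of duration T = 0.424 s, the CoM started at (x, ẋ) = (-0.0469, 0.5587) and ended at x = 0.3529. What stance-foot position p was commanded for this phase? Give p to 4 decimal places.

p = -0.1329

ωT = 3.1258·0.424 = 1.325339; cosh(ωT) = 2.014587, sinh(ωT) = 1.748874
x(T) = p + (x₀−p)·cosh(ωT) + (ẋ₀/ω)·sinh(ωT) ⇒ p·(1 − cosh) = x(T) − x₀·cosh − (ẋ₀/ω)·sinh
numerator   = 0.3529 − (-0.0469)·2.014587 − (0.5587/3.1258)·1.748874 = 0.134793
denominator = 1 − 2.014587 = -1.014587
p = 0.134793 / -1.014587 = -0.1329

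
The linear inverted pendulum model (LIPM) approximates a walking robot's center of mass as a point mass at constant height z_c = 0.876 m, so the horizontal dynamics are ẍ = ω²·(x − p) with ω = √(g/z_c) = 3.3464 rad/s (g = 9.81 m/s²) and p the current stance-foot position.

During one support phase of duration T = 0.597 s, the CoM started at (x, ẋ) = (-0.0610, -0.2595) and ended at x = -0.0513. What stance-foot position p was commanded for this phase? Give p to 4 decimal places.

ωT = 3.3464·0.597 = 1.997801; cosh(ωT) = 3.754229, sinh(ωT) = 3.618595
x(T) = p + (x₀−p)·cosh(ωT) + (ẋ₀/ω)·sinh(ωT) ⇒ p·(1 − cosh) = x(T) − x₀·cosh − (ẋ₀/ω)·sinh
numerator   = -0.0513 − (-0.0610)·3.754229 − (-0.2595/3.3464)·3.618595 = 0.458316
denominator = 1 − 3.754229 = -2.754229
p = 0.458316 / -2.754229 = -0.1664

p = -0.1664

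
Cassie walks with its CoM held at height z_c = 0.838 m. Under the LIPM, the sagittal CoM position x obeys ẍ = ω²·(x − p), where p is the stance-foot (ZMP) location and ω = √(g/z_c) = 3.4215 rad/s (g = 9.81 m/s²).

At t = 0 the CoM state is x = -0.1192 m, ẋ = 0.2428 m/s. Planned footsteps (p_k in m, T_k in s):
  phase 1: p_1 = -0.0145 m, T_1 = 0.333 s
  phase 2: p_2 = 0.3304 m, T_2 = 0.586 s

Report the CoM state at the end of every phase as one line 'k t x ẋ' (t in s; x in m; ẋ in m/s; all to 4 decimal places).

1 0.3330 -0.0953 -0.0842
2 0.9190 -1.3687 -5.6285

phase 1: p=-0.0145, T=0.333, ωT=1.139360, cosh=1.722395, sinh=1.402371; start (x,ẋ)=(-0.119200, 0.242800) → end (x,ẋ)=(-0.095318, -0.084175)
phase 2: p=0.3304, T=0.586, ωT=2.004999, cosh=3.780373, sinh=3.645713; start (x,ẋ)=(-0.095318, -0.084175) → end (x,ẋ)=(-1.368665, -5.628542)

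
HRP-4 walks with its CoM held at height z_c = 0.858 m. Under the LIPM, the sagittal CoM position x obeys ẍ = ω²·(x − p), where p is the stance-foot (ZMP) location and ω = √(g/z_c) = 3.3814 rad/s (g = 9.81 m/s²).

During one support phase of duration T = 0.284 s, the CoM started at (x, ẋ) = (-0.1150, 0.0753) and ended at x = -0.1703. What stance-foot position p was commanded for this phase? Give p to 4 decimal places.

p = 0.0460

ωT = 3.3814·0.284 = 0.960318; cosh(ωT) = 1.497649, sinh(ωT) = 1.114877
x(T) = p + (x₀−p)·cosh(ωT) + (ẋ₀/ω)·sinh(ωT) ⇒ p·(1 − cosh) = x(T) − x₀·cosh − (ẋ₀/ω)·sinh
numerator   = -0.1703 − (-0.1150)·1.497649 − (0.0753/3.3814)·1.114877 = -0.022897
denominator = 1 − 1.497649 = -0.497649
p = -0.022897 / -0.497649 = 0.0460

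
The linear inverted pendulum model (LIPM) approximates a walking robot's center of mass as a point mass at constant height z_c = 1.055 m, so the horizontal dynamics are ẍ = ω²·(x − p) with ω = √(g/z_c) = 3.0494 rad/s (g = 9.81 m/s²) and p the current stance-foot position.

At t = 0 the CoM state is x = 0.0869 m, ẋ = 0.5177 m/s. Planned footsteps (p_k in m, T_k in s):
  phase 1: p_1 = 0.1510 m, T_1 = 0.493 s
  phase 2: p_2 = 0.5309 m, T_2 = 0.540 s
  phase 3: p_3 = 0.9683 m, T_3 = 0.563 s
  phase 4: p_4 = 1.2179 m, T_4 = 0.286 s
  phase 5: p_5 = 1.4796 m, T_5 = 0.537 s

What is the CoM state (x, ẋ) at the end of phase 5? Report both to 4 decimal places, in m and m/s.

phase 1: p=0.1510, T=0.493, ωT=1.503354, cosh=2.359565, sinh=2.137182; start (x,ẋ)=(0.086900, 0.517700) → end (x,ẋ)=(0.362584, 0.803799)
phase 2: p=0.5309, T=0.540, ωT=1.646676, cosh=2.691195, sinh=2.498506; start (x,ẋ)=(0.362584, 0.803799) → end (x,ẋ)=(0.736515, 0.880787)
phase 3: p=0.9683, T=0.563, ωT=1.716812, cosh=2.873196, sinh=2.693558; start (x,ẋ)=(0.736515, 0.880787) → end (x,ẋ)=(1.080343, 0.626857)
phase 4: p=1.2179, T=0.286, ωT=0.872128, cosh=1.405029, sinh=0.986968; start (x,ẋ)=(1.080343, 0.626857) → end (x,ẋ)=(1.227517, 0.466753)
phase 5: p=1.4796, T=0.537, ωT=1.637528, cosh=2.668450, sinh=2.473990; start (x,ẋ)=(1.227517, 0.466753) → end (x,ẋ)=(1.185608, -0.656251)

x = 1.1856, ẋ = -0.6563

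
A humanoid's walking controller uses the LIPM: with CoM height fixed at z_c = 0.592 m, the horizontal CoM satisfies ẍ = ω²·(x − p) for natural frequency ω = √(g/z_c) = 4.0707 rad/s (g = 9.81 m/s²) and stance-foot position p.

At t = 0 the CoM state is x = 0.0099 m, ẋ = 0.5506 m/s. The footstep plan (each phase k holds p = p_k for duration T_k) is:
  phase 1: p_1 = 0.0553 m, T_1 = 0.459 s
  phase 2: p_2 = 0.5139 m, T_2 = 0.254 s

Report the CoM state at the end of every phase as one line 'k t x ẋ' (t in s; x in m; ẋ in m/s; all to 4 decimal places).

phase 1: p=0.0553, T=0.459, ωT=1.868451, cosh=3.316309, sinh=3.161947; start (x,ẋ)=(0.009900, 0.550600) → end (x,ẋ)=(0.332422, 1.241601)
phase 2: p=0.5139, T=0.254, ωT=1.033958, cosh=1.583885, sinh=1.228289; start (x,ẋ)=(0.332422, 1.241601) → end (x,ẋ)=(0.601099, 1.059166)

1 0.4590 0.3324 1.2416
2 0.7130 0.6011 1.0592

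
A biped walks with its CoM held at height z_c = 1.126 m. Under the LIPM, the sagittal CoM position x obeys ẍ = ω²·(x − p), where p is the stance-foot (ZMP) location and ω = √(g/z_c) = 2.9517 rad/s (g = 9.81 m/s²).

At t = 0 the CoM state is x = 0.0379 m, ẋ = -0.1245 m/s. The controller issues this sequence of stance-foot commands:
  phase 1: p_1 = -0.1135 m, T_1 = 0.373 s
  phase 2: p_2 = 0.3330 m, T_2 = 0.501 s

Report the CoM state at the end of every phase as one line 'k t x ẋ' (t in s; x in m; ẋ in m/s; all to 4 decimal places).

1 0.3730 0.0829 0.3897
2 0.8740 0.0305 -0.6360

phase 1: p=-0.1135, T=0.373, ωT=1.100984, cosh=1.669834, sinh=1.337290; start (x,ẋ)=(0.037900, -0.124500) → end (x,ẋ)=(0.082907, 0.389724)
phase 2: p=0.3330, T=0.501, ωT=1.478802, cosh=2.307798, sinh=2.079887; start (x,ẋ)=(0.082907, 0.389724) → end (x,ẋ)=(0.030451, -0.635967)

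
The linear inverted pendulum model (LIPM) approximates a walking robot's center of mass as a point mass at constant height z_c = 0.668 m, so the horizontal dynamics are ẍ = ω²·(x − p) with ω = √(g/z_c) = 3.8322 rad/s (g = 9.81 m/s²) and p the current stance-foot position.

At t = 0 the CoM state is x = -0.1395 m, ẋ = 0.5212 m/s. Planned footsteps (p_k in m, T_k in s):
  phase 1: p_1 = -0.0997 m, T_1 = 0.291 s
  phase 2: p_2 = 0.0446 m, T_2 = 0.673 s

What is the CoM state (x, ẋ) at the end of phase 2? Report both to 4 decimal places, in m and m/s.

phase 1: p=-0.0997, T=0.291, ωT=1.115170, cosh=1.688973, sinh=1.361114; start (x,ẋ)=(-0.139500, 0.521200) → end (x,ẋ)=(0.018198, 0.672694)
phase 2: p=0.0446, T=0.673, ωT=2.579071, cosh=6.630361, sinh=6.554517; start (x,ẋ)=(0.018198, 0.672694) → end (x,ẋ)=(1.020105, 3.797025)

x = 1.0201, ẋ = 3.7970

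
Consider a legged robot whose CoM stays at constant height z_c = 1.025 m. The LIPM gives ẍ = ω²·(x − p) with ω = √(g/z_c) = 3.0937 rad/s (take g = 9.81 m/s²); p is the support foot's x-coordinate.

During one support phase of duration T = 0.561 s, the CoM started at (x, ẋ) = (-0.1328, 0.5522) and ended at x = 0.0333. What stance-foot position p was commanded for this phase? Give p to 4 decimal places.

ωT = 3.0937·0.561 = 1.735566; cosh(ωT) = 2.924218, sinh(ωT) = 2.747918
x(T) = p + (x₀−p)·cosh(ωT) + (ẋ₀/ω)·sinh(ωT) ⇒ p·(1 − cosh) = x(T) − x₀·cosh − (ẋ₀/ω)·sinh
numerator   = 0.0333 − (-0.1328)·2.924218 − (0.5522/3.0937)·2.747918 = -0.068845
denominator = 1 − 2.924218 = -1.924218
p = -0.068845 / -1.924218 = 0.0358

p = 0.0358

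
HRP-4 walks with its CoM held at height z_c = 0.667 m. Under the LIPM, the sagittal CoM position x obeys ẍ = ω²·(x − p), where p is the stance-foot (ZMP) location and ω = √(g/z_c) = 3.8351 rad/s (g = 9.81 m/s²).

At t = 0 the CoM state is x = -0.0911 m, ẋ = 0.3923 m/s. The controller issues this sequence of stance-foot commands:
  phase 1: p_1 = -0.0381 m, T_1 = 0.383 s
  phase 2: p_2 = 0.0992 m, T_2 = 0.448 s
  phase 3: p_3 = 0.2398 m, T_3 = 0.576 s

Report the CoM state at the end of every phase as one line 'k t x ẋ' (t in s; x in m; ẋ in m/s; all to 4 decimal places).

phase 1: p=-0.0381, T=0.383, ωT=1.468843, cosh=2.287199, sinh=2.057008; start (x,ẋ)=(-0.091100, 0.392300) → end (x,ẋ)=(0.051094, 0.479160)
phase 2: p=0.0992, T=0.448, ωT=1.718125, cosh=2.876734, sinh=2.697332; start (x,ẋ)=(0.051094, 0.479160) → end (x,ẋ)=(0.297818, 0.880781)
phase 3: p=0.2398, T=0.576, ωT=2.209018, cosh=4.608287, sinh=4.498479; start (x,ẋ)=(0.297818, 0.880781) → end (x,ẋ)=(1.540299, 5.059826)

1 0.3830 0.0511 0.4792
2 0.8310 0.2978 0.8808
3 1.4070 1.5403 5.0598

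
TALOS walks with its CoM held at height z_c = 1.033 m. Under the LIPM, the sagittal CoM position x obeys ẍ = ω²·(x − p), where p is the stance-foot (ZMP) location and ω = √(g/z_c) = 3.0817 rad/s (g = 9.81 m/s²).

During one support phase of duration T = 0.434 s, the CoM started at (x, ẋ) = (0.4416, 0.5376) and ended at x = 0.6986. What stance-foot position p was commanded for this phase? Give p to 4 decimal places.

p = 0.4922

ωT = 3.0817·0.434 = 1.337458; cosh(ωT) = 2.035930, sinh(ωT) = 1.773417
x(T) = p + (x₀−p)·cosh(ωT) + (ẋ₀/ω)·sinh(ωT) ⇒ p·(1 − cosh) = x(T) − x₀·cosh − (ẋ₀/ω)·sinh
numerator   = 0.6986 − (0.4416)·2.035930 − (0.5376/3.0817)·1.773417 = -0.509838
denominator = 1 − 2.035930 = -1.035930
p = -0.509838 / -1.035930 = 0.4922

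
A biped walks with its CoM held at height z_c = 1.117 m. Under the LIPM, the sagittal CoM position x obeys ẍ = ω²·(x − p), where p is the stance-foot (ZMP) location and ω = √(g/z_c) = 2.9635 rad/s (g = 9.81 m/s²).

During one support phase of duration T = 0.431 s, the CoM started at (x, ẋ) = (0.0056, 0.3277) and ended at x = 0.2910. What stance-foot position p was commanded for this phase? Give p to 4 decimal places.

ωT = 2.9635·0.431 = 1.277268; cosh(ωT) = 1.932813, sinh(ωT) = 1.654016
x(T) = p + (x₀−p)·cosh(ωT) + (ẋ₀/ω)·sinh(ωT) ⇒ p·(1 − cosh) = x(T) − x₀·cosh − (ẋ₀/ω)·sinh
numerator   = 0.2910 − (0.0056)·1.932813 − (0.3277/2.9635)·1.654016 = 0.097277
denominator = 1 − 1.932813 = -0.932813
p = 0.097277 / -0.932813 = -0.1043

p = -0.1043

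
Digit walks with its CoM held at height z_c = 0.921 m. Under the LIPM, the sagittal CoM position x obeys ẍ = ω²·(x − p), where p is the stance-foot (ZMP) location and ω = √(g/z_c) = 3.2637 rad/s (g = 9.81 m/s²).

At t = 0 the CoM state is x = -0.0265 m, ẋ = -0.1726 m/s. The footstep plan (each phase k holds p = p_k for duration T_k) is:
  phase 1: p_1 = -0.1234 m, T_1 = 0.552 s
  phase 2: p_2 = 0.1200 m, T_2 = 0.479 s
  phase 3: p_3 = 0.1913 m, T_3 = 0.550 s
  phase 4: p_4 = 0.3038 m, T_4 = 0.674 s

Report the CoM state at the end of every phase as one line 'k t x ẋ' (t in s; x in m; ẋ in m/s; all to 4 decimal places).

phase 1: p=-0.1234, T=0.552, ωT=1.801562, cosh=3.112074, sinh=2.947033; start (x,ẋ)=(-0.026500, -0.172600) → end (x,ẋ)=(0.022307, 0.394863)
phase 2: p=0.1200, T=0.479, ωT=1.563312, cosh=2.492026, sinh=2.282584; start (x,ẋ)=(0.022307, 0.394863) → end (x,ẋ)=(0.152707, 0.256226)
phase 3: p=0.1913, T=0.550, ωT=1.795035, cosh=3.092904, sinh=2.926782; start (x,ẋ)=(0.152707, 0.256226) → end (x,ẋ)=(0.301712, 0.423839)
phase 4: p=0.3038, T=0.674, ωT=2.199734, cosh=4.566722, sinh=4.455889; start (x,ẋ)=(0.301712, 0.423839) → end (x,ẋ)=(0.872926, 1.905187)

1 0.5520 0.0223 0.3949
2 1.0310 0.1527 0.2562
3 1.5810 0.3017 0.4238
4 2.2550 0.8729 1.9052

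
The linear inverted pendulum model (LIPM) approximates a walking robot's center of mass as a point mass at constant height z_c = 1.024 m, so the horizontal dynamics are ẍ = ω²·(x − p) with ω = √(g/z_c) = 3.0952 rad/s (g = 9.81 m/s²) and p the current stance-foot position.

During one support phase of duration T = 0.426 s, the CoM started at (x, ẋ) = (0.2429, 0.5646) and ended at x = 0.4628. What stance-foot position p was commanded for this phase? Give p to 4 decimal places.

p = 0.3393

ωT = 3.0952·0.426 = 1.318555; cosh(ωT) = 2.002769, sinh(ωT) = 1.735248
x(T) = p + (x₀−p)·cosh(ωT) + (ẋ₀/ω)·sinh(ωT) ⇒ p·(1 − cosh) = x(T) − x₀·cosh − (ẋ₀/ω)·sinh
numerator   = 0.4628 − (0.2429)·2.002769 − (0.5646/3.0952)·1.735248 = -0.340202
denominator = 1 − 2.002769 = -1.002769
p = -0.340202 / -1.002769 = 0.3393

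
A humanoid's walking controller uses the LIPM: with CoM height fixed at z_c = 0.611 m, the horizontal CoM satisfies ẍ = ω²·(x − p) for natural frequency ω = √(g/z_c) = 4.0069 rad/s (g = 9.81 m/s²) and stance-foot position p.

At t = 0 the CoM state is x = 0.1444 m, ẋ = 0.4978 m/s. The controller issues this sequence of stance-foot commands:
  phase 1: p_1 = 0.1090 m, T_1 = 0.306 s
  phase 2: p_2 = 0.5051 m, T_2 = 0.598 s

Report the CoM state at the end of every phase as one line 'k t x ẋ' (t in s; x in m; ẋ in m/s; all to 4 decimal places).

1 0.3060 0.3680 1.1422
2 0.9040 1.2981 3.3314

phase 1: p=0.1090, T=0.306, ωT=1.226111, cosh=1.850691, sinh=1.557260; start (x,ẋ)=(0.144400, 0.497800) → end (x,ẋ)=(0.367982, 1.142163)
phase 2: p=0.5051, T=0.598, ωT=2.396126, cosh=5.535814, sinh=5.444744; start (x,ẋ)=(0.367982, 1.142163) → end (x,ẋ)=(1.298057, 3.331354)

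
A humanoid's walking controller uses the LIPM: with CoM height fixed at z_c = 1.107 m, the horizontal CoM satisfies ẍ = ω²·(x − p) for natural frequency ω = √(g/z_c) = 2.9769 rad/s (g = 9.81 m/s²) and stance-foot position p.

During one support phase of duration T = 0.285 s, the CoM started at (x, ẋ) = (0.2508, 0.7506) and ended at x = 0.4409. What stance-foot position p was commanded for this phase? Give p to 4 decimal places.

ωT = 2.9769·0.285 = 0.848416; cosh(ωT) = 1.382019, sinh(ωT) = 0.953926
x(T) = p + (x₀−p)·cosh(ωT) + (ẋ₀/ω)·sinh(ωT) ⇒ p·(1 − cosh) = x(T) − x₀·cosh − (ẋ₀/ω)·sinh
numerator   = 0.4409 − (0.2508)·1.382019 − (0.7506/2.9769)·0.953926 = -0.146235
denominator = 1 − 1.382019 = -0.382019
p = -0.146235 / -0.382019 = 0.3828

p = 0.3828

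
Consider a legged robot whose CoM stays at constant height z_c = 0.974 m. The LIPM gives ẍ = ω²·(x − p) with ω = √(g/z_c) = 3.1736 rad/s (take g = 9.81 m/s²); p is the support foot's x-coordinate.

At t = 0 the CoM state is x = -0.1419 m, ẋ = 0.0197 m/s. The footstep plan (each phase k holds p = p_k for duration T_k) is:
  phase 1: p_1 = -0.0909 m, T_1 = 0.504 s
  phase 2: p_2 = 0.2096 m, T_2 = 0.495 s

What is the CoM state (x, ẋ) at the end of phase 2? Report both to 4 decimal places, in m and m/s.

x = -1.0791, ẋ = -3.8841

phase 1: p=-0.0909, T=0.504, ωT=1.599494, cosh=2.576264, sinh=2.374265; start (x,ẋ)=(-0.141900, 0.019700) → end (x,ẋ)=(-0.207551, -0.333531)
phase 2: p=0.2096, T=0.495, ωT=1.570932, cosh=2.509491, sinh=2.301639; start (x,ẋ)=(-0.207551, -0.333531) → end (x,ẋ)=(-1.079129, -3.884067)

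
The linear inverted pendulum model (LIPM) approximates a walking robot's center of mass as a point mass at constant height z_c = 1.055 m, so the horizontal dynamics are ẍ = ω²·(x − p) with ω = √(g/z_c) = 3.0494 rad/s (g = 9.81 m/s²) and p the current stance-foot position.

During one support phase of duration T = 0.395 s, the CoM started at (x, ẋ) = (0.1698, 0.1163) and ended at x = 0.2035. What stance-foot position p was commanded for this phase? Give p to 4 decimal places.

p = 0.1994

ωT = 3.0494·0.395 = 1.204513; cosh(ωT) = 1.817486, sinh(ωT) = 1.517648
x(T) = p + (x₀−p)·cosh(ωT) + (ẋ₀/ω)·sinh(ωT) ⇒ p·(1 − cosh) = x(T) − x₀·cosh − (ẋ₀/ω)·sinh
numerator   = 0.2035 − (0.1698)·1.817486 − (0.1163/3.0494)·1.517648 = -0.162990
denominator = 1 − 1.817486 = -0.817486
p = -0.162990 / -0.817486 = 0.1994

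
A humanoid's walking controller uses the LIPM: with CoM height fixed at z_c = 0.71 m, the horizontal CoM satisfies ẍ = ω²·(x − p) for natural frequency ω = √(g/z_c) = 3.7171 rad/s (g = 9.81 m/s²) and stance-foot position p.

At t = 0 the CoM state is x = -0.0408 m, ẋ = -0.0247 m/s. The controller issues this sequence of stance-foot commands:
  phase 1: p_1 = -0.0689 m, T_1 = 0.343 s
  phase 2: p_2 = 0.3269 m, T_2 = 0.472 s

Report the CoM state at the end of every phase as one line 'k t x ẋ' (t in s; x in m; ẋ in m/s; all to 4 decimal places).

1 0.3430 -0.0257 0.1247
2 0.8150 -0.6285 -3.3032

phase 1: p=-0.0689, T=0.343, ωT=1.274965, cosh=1.929009, sinh=1.649568; start (x,ẋ)=(-0.040800, -0.024700) → end (x,ẋ)=(-0.025656, 0.124652)
phase 2: p=0.3269, T=0.472, ωT=1.754471, cosh=2.976694, sinh=2.803696; start (x,ẋ)=(-0.025656, 0.124652) → end (x,ẋ)=(-0.628531, -3.303155)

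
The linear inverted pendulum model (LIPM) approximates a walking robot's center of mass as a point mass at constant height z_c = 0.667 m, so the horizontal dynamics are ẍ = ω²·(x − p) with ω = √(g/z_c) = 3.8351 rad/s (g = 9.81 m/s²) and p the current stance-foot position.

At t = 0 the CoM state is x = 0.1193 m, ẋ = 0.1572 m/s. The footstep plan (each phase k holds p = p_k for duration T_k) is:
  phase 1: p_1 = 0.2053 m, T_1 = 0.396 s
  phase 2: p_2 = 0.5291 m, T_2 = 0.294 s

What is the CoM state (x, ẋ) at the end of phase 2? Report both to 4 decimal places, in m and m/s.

x = -0.3451, ẋ = -2.9160

phase 1: p=0.2053, T=0.396, ωT=1.518700, cosh=2.392640, sinh=2.173643; start (x,ẋ)=(0.119300, 0.157200) → end (x,ẋ)=(0.088630, -0.340785)
phase 2: p=0.5291, T=0.294, ωT=1.127519, cosh=1.705911, sinh=1.382076; start (x,ẋ)=(0.088630, -0.340785) → end (x,ẋ)=(-0.345113, -2.916015)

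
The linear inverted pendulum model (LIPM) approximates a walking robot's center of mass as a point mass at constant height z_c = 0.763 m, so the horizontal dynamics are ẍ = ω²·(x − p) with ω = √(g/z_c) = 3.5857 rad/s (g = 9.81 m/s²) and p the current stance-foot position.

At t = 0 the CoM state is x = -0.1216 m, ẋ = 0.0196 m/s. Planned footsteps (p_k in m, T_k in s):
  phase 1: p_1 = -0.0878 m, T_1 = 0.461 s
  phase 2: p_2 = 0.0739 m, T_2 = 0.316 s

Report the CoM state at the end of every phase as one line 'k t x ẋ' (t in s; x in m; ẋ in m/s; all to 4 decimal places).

1 0.4610 -0.1655 -0.2518
2 0.7770 -0.4342 -1.6263

phase 1: p=-0.0878, T=0.461, ωT=1.653008, cosh=2.707069, sinh=2.515596; start (x,ẋ)=(-0.121600, 0.019600) → end (x,ẋ)=(-0.165548, -0.251823)
phase 2: p=0.0739, T=0.316, ωT=1.133081, cosh=1.713625, sinh=1.391585; start (x,ẋ)=(-0.165548, -0.251823) → end (x,ẋ)=(-0.434155, -1.626331)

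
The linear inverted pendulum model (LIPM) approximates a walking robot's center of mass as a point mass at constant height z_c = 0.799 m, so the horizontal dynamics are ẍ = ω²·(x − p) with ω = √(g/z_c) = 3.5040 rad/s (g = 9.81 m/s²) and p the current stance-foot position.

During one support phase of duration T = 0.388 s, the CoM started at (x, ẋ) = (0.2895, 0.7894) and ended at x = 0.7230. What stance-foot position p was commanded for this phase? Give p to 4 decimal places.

p = 0.2674

ωT = 3.5040·0.388 = 1.359552; cosh(ωT) = 2.075612, sinh(ωT) = 1.818836
x(T) = p + (x₀−p)·cosh(ωT) + (ẋ₀/ω)·sinh(ωT) ⇒ p·(1 − cosh) = x(T) − x₀·cosh − (ẋ₀/ω)·sinh
numerator   = 0.7230 − (0.2895)·2.075612 − (0.7894/3.5040)·1.818836 = -0.287647
denominator = 1 − 2.075612 = -1.075612
p = -0.287647 / -1.075612 = 0.2674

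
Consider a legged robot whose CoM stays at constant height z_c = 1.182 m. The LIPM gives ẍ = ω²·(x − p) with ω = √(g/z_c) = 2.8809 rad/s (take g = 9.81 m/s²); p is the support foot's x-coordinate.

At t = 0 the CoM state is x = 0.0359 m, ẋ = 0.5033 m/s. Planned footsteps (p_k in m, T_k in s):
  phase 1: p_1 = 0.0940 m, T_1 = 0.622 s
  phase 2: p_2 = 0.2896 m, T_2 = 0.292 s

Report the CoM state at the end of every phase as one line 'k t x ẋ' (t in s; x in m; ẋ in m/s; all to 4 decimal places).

1 0.6220 0.4245 1.0638
2 0.9140 0.8237 1.8297

phase 1: p=0.0940, T=0.622, ωT=1.791920, cosh=3.083801, sinh=2.917161; start (x,ẋ)=(0.035900, 0.503300) → end (x,ẋ)=(0.424466, 1.063802)
phase 2: p=0.2896, T=0.292, ωT=0.841223, cosh=1.375192, sinh=0.944009; start (x,ẋ)=(0.424466, 1.063802) → end (x,ẋ)=(0.823652, 1.829713)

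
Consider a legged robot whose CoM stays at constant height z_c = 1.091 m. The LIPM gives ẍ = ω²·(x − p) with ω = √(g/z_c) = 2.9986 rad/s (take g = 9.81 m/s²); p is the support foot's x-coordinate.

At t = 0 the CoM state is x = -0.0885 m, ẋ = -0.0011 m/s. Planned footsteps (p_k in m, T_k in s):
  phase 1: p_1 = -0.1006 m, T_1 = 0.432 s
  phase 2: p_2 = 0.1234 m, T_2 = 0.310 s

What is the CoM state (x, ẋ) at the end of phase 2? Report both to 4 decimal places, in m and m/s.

x = -0.1496, ẋ = -0.5575

phase 1: p=-0.1006, T=0.432, ωT=1.295395, cosh=1.963114, sinh=1.689325; start (x,ẋ)=(-0.088500, -0.001100) → end (x,ẋ)=(-0.077466, 0.059134)
phase 2: p=0.1234, T=0.310, ωT=0.929566, cosh=1.464067, sinh=1.069342; start (x,ẋ)=(-0.077466, 0.059134) → end (x,ẋ)=(-0.149593, -0.557506)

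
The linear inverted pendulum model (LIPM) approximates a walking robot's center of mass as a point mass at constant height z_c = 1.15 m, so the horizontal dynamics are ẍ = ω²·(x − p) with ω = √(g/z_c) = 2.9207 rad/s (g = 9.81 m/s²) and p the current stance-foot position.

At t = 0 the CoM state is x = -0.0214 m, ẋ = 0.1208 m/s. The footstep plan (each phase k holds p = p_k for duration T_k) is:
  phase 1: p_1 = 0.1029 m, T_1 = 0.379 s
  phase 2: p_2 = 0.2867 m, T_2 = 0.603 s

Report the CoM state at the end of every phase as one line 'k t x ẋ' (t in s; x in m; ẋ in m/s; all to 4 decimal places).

phase 1: p=0.1029, T=0.379, ωT=1.106945, cosh=1.677835, sinh=1.347268; start (x,ẋ)=(-0.021400, 0.120800) → end (x,ẋ)=(-0.049932, -0.286434)
phase 2: p=0.2867, T=0.603, ωT=1.761182, cosh=2.995577, sinh=2.823735; start (x,ẋ)=(-0.049932, -0.286434) → end (x,ẋ)=(-0.998631, -3.634334)

1 0.3790 -0.0499 -0.2864
2 0.9820 -0.9986 -3.6343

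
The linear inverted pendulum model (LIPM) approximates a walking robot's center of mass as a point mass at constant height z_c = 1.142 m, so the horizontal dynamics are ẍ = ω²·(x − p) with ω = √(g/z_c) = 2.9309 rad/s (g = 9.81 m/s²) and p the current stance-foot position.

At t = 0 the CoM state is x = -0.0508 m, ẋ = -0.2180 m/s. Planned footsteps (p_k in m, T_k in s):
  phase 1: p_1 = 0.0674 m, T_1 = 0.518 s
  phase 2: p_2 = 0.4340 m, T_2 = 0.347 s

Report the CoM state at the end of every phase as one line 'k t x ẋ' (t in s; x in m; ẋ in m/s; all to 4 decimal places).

1 0.5180 -0.3769 -1.2740
2 0.8650 -1.3560 -4.8474

phase 1: p=0.0674, T=0.518, ωT=1.518206, cosh=2.391568, sinh=2.172463; start (x,ẋ)=(-0.050800, -0.218000) → end (x,ẋ)=(-0.376871, -1.273973)
phase 2: p=0.4340, T=0.347, ωT=1.017022, cosh=1.563310, sinh=1.201640; start (x,ẋ)=(-0.376871, -1.273973) → end (x,ẋ)=(-1.355959, -4.847409)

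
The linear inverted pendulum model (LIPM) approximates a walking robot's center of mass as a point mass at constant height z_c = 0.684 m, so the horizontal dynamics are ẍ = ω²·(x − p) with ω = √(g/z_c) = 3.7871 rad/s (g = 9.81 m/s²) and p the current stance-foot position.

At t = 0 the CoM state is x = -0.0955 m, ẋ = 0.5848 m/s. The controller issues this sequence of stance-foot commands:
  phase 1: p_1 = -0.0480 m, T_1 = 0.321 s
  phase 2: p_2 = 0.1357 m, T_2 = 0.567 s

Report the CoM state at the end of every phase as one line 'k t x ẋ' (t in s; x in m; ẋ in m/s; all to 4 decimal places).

1 0.3210 0.1024 0.7962
2 0.8880 0.8787 2.9215

phase 1: p=-0.0480, T=0.321, ωT=1.215659, cosh=1.834515, sinh=1.538001; start (x,ẋ)=(-0.095500, 0.584800) → end (x,ẋ)=(0.102357, 0.796158)
phase 2: p=0.1357, T=0.567, ωT=2.147286, cosh=4.339194, sinh=4.222394; start (x,ẋ)=(0.102357, 0.796158) → end (x,ẋ)=(0.878687, 2.921508)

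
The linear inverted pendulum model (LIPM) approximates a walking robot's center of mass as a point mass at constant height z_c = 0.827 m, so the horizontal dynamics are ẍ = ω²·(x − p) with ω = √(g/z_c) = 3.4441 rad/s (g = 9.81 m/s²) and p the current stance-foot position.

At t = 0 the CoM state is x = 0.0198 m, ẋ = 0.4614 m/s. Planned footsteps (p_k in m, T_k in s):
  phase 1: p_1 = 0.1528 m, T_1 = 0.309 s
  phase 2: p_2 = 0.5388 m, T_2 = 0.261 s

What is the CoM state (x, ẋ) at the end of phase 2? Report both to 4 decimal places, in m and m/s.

phase 1: p=0.1528, T=0.309, ωT=1.064227, cosh=1.621796, sinh=1.276801; start (x,ẋ)=(0.019800, 0.461400) → end (x,ẋ)=(0.108152, 0.163438)
phase 2: p=0.5388, T=0.261, ωT=0.898910, cosh=1.431968, sinh=1.024955; start (x,ẋ)=(0.108152, 0.163438) → end (x,ẋ)=(-0.029236, -1.286170)

x = -0.0292, ẋ = -1.2862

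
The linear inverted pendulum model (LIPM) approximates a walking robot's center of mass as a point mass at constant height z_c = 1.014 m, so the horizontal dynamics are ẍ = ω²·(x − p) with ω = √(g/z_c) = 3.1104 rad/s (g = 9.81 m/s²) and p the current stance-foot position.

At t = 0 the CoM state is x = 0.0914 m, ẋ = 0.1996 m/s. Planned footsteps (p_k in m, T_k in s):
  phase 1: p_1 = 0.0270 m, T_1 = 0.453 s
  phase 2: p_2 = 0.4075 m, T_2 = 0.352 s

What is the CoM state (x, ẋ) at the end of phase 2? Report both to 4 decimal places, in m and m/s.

phase 1: p=0.0270, T=0.453, ωT=1.409011, cosh=2.168146, sinh=1.923761; start (x,ẋ)=(0.091400, 0.199600) → end (x,ẋ)=(0.290080, 0.818110)
phase 2: p=0.4075, T=0.352, ωT=1.094861, cosh=1.661676, sinh=1.327090; start (x,ẋ)=(0.290080, 0.818110) → end (x,ẋ)=(0.561442, 0.874750)

x = 0.5614, ẋ = 0.8747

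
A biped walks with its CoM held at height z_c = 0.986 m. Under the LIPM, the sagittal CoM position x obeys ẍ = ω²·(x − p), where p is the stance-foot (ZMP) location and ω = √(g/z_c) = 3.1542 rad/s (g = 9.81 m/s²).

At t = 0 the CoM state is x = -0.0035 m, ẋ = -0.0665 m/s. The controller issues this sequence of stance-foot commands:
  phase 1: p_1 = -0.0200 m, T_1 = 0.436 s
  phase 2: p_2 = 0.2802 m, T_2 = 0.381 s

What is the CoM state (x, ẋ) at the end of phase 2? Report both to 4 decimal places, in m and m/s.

phase 1: p=-0.0200, T=0.436, ωT=1.375231, cosh=2.104386, sinh=1.851605; start (x,ẋ)=(-0.003500, -0.066500) → end (x,ẋ)=(-0.024315, -0.043576)
phase 2: p=0.2802, T=0.381, ωT=1.201750, cosh=1.813300, sinh=1.512633; start (x,ẋ)=(-0.024315, -0.043576) → end (x,ẋ)=(-0.292875, -1.531902)

x = -0.2929, ẋ = -1.5319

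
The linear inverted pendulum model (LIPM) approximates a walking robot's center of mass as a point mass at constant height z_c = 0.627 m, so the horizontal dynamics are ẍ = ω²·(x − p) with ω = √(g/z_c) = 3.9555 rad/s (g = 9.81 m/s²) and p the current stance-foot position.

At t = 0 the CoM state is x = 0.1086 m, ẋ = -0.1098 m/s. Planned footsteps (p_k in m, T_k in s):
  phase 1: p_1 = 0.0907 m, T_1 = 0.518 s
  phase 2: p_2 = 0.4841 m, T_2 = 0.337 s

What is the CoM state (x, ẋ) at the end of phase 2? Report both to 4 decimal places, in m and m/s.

x = -0.4580, ẋ = -3.3224

phase 1: p=0.0907, T=0.518, ωT=2.048949, cosh=3.944306, sinh=3.815436; start (x,ẋ)=(0.108600, -0.109800) → end (x,ẋ)=(0.055391, -0.162939)
phase 2: p=0.4841, T=0.337, ωT=1.333004, cosh=2.028050, sinh=1.764366; start (x,ẋ)=(0.055391, -0.162939) → end (x,ẋ)=(-0.458023, -3.322387)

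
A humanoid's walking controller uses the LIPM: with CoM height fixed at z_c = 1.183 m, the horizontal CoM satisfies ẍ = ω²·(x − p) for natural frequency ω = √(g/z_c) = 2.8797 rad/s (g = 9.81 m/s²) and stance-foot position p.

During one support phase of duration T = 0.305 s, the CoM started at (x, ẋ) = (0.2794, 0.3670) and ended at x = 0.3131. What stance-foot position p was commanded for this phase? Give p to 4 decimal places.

ωT = 2.8797·0.305 = 0.878309; cosh(ωT) = 1.411155, sinh(ωT) = 0.995670
x(T) = p + (x₀−p)·cosh(ωT) + (ẋ₀/ω)·sinh(ωT) ⇒ p·(1 − cosh) = x(T) − x₀·cosh − (ẋ₀/ω)·sinh
numerator   = 0.3131 − (0.2794)·1.411155 − (0.3670/2.8797)·0.995670 = -0.208069
denominator = 1 − 1.411155 = -0.411155
p = -0.208069 / -0.411155 = 0.5061

p = 0.5061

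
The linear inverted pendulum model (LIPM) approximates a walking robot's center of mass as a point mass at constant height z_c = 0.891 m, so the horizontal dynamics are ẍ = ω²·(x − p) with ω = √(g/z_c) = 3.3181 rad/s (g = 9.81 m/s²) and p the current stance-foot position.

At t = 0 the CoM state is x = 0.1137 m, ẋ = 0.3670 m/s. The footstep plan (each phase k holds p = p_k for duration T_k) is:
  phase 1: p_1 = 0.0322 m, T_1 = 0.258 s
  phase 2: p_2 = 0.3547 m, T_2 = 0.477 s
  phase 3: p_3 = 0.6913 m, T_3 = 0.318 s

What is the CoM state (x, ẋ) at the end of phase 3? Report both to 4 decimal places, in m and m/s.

x = 1.0441, ẋ = 1.6390

phase 1: p=0.0322, T=0.258, ωT=0.856070, cosh=1.389360, sinh=0.964531; start (x,ẋ)=(0.113700, 0.367000) → end (x,ẋ)=(0.252115, 0.770729)
phase 2: p=0.3547, T=0.477, ωT=1.582734, cosh=2.536829, sinh=2.331417; start (x,ẋ)=(0.252115, 0.770729) → end (x,ẋ)=(0.636002, 1.161625)
phase 3: p=0.6913, T=0.318, ωT=1.055156, cosh=1.610280, sinh=1.262142; start (x,ẋ)=(0.636002, 1.161625) → end (x,ẋ)=(1.044114, 1.638957)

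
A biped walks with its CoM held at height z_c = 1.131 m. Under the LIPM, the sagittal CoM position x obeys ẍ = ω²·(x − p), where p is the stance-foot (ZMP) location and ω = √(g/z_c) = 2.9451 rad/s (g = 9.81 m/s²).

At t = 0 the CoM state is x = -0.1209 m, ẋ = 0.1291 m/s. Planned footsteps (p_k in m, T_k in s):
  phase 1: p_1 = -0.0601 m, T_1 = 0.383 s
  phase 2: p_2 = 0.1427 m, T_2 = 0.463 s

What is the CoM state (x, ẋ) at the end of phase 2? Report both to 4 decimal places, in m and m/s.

phase 1: p=-0.0601, T=0.383, ωT=1.127973, cosh=1.706539, sinh=1.382850; start (x,ẋ)=(-0.120900, 0.129100) → end (x,ẋ)=(-0.103240, -0.027302)
phase 2: p=0.1427, T=0.463, ωT=1.363581, cosh=2.082957, sinh=1.827214; start (x,ẋ)=(-0.103240, -0.027302) → end (x,ẋ)=(-0.386520, -1.380350)

x = -0.3865, ẋ = -1.3804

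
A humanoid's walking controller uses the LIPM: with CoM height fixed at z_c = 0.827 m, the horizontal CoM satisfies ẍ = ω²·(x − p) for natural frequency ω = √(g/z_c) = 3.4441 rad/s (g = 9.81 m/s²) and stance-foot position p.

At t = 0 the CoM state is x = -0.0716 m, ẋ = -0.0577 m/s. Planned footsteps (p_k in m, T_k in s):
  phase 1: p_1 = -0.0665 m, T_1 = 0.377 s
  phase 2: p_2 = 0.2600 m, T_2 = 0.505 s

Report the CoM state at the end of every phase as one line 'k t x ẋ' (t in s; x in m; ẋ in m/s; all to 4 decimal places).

phase 1: p=-0.0665, T=0.377, ωT=1.298426, cosh=1.968243, sinh=1.695282; start (x,ẋ)=(-0.071600, -0.057700) → end (x,ẋ)=(-0.104940, -0.143345)
phase 2: p=0.2600, T=0.505, ωT=1.739271, cosh=2.934419, sinh=2.758770; start (x,ẋ)=(-0.104940, -0.143345) → end (x,ẋ)=(-0.925707, -3.888101)

1 0.3770 -0.1049 -0.1433
2 0.8820 -0.9257 -3.8881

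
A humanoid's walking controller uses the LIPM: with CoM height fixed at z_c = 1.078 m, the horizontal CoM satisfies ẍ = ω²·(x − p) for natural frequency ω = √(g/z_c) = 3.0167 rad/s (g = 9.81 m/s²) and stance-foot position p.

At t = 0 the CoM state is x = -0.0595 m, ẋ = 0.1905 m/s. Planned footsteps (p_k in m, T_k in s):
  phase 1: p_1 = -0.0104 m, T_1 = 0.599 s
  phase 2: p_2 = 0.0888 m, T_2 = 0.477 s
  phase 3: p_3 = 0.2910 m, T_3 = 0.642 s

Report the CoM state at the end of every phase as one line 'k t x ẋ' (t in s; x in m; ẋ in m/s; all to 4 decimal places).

1 0.5990 0.0232 0.1569
2 1.0760 0.0461 -0.0445
3 1.7180 -0.6259 -2.6659

phase 1: p=-0.0104, T=0.599, ωT=1.807003, cosh=3.128154, sinh=2.964009; start (x,ẋ)=(-0.059500, 0.190500) → end (x,ẋ)=(0.023180, 0.156884)
phase 2: p=0.0888, T=0.477, ωT=1.438966, cosh=2.226753, sinh=1.989580; start (x,ẋ)=(0.023180, 0.156884) → end (x,ẋ)=(0.046150, -0.044504)
phase 3: p=0.2910, T=0.642, ωT=1.936721, cosh=3.540075, sinh=3.395899; start (x,ẋ)=(0.046150, -0.044504) → end (x,ẋ)=(-0.625886, -2.665894)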